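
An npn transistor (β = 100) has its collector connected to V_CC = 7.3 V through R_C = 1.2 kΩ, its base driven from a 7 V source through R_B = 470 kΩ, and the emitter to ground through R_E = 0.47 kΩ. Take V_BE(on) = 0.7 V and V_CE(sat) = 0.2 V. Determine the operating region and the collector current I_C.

Assume active. Base-emitter loop: I_B = (V_BB − V_BE)/(R_B + (β+1)R_E) = (7 − 0.7)/(470 + 101×0.47) = 0.0122 mA.
I_C = β·I_B = 100×0.0122 = 1.22 mA.
V_CE = V_CC − I_C·R_C − I_E·R_E = 7.3 − 1.22×1.2 − 1.23×0.47 = 5.26 V > V_CE(sat), so the active-region assumption holds.

active; I_C ≈ 1.2 mA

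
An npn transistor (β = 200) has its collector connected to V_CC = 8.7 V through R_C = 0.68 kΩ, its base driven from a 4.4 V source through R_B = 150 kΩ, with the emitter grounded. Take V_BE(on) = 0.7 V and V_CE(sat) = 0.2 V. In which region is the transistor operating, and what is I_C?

Assume active. Base-emitter loop: I_B = (V_BB − V_BE)/R_B = (4.4 − 0.7)/150 = 0.0247 mA.
I_C = β·I_B = 200×0.0247 = 4.93 mA.
V_CE = V_CC − I_C·R_C = 8.7 − 4.93×0.68 = 5.35 V > V_CE(sat), so the active-region assumption holds.

active; I_C ≈ 4.9 mA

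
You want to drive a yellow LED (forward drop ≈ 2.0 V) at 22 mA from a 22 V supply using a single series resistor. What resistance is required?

R ≈ 0.91 kΩ

The resistor drops V_S − V_D = 22 − 2.0 = 20 V at 22 mA.
R = 20 V / 22 mA = 0.909 kΩ.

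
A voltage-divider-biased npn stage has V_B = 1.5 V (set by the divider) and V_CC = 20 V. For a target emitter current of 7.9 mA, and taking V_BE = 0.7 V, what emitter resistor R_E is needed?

V_E = V_B − V_BE = 1.5 − 0.7 = 0.8 V.
R_E = V_E / I_E = 0.8 / 7.9 = 0.101 kΩ.

R_E ≈ 0.1 kΩ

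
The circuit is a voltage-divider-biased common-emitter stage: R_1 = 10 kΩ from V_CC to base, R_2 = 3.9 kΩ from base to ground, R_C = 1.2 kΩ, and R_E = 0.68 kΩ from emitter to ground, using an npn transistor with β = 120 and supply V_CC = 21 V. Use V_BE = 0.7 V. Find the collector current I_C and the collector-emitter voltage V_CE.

I_C ≈ 7.3 mA, V_CE ≈ 7.2 V

Thevenize the base divider: V_Th = V_CC·R_2/(R_1+R_2) = 21×3.9/13.9 = 5.89 V, R_Th = R_1‖R_2 = 2.81 kΩ.
Base-emitter loop: V_Th = I_B·R_Th + V_BE + (β+1)I_B·R_E, so I_B = (5.89 − 0.7) / (2.81 + 121×0.68) = 0.061 mA.
I_C = β·I_B = 120×0.061 = 7.32 mA, and I_E = (β+1)I_B = 7.38 mA.
V_CE = V_CC − I_C·R_C − I_E·R_E = 21 − 7.32×1.2 − 7.38×0.68 = 7.19 V.
V_CE = 7.19 V > 0.2 V confirms active-region operation.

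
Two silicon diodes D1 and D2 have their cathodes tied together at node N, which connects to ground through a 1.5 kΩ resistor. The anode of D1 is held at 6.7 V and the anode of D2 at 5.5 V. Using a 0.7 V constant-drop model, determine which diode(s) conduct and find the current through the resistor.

Only D1 conducts; I_R ≈ 4 mA

Assume both conduct. Then node N would need to be at both 6.7−0.7 = 6 V and 5.5−0.7 = 4.8 V, which is impossible.
Assume only D1 conducts: V_N = 6.7 − 0.7 = 6 V, so I_R = 6/1.5 = 4 mA.
Check D2: its anode-to-cathode voltage is 5.5 − 6 = -0.5 V < 0.7 V, so it is off. The assumption is consistent.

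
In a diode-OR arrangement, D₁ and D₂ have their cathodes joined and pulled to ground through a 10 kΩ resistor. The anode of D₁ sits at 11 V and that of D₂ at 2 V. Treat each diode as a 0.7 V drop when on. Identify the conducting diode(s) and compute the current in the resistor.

Only D₁ conducts; I_R ≈ 1 mA

Assume both conduct. Then node N would need to be at both 11−0.7 = 10.3 V and 2−0.7 = 1.3 V, which is impossible.
Assume only D₁ conducts: V_N = 11 − 0.7 = 10.3 V, so I_R = 10.3/10 = 1.03 mA.
Check D₂: its anode-to-cathode voltage is 2 − 10.3 = -8.3 V < 0.7 V, so it is off. The assumption is consistent.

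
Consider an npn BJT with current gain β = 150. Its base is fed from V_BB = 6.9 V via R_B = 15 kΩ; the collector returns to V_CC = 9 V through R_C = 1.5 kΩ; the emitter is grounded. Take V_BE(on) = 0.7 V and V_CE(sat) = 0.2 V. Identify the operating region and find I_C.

saturation; I_C ≈ 5.9 mA

Assume active: I_B = (6.9 − 0.7)/15 = 0.413 mA, giving I_C = β·I_B = 62 mA.
But then V_CE = 9 − 62×1.5 = -84 V < V_CE(sat) = 0.2 V — impossible in the active region.
So the transistor is saturated. With V_CE = 0.2 V, I_C = (V_CC − 0.2)/R_C = 8.8/1.5 = 5.87 mA.
Check: β·I_B = 62 mA > I_C = 5.87 mA, confirming saturation.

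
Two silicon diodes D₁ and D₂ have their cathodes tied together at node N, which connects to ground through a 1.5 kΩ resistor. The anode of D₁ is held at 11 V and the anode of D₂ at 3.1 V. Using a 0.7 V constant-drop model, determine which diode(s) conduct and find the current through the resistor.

Only D₁ conducts; I_R ≈ 6.9 mA

Assume both conduct. Then node N would need to be at both 11−0.7 = 10.3 V and 3.1−0.7 = 2.4 V, which is impossible.
Assume only D₁ conducts: V_N = 11 − 0.7 = 10.3 V, so I_R = 10.3/1.5 = 6.87 mA.
Check D₂: its anode-to-cathode voltage is 3.1 − 10.3 = -7.2 V < 0.7 V, so it is off. The assumption is consistent.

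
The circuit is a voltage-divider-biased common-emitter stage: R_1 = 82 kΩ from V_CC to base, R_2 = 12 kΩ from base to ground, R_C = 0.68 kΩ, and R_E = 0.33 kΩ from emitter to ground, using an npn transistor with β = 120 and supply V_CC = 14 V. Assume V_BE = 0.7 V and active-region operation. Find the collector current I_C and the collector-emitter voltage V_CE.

Thevenize the base divider: V_Th = V_CC·R_2/(R_1+R_2) = 14×12/94 = 1.79 V, R_Th = R_1‖R_2 = 10.5 kΩ.
Base-emitter loop: V_Th = I_B·R_Th + V_BE + (β+1)I_B·R_E, so I_B = (1.79 − 0.7) / (10.5 + 121×0.33) = 0.0216 mA.
I_C = β·I_B = 120×0.0216 = 2.59 mA, and I_E = (β+1)I_B = 2.61 mA.
V_CE = V_CC − I_C·R_C − I_E·R_E = 14 − 2.59×0.68 − 2.61×0.33 = 11.4 V.
V_CE = 11.4 V > 0.2 V confirms active-region operation.

I_C ≈ 2.6 mA, V_CE ≈ 11 V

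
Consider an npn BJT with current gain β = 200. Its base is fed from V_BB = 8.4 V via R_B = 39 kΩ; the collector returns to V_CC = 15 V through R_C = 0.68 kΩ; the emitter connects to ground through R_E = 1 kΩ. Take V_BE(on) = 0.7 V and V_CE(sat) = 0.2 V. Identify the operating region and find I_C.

Assume active. Base-emitter loop: I_B = (V_BB − V_BE)/(R_B + (β+1)R_E) = (8.4 − 0.7)/(39 + 201×1) = 0.0321 mA.
I_C = β·I_B = 200×0.0321 = 6.42 mA.
V_CE = V_CC − I_C·R_C − I_E·R_E = 15 − 6.42×0.68 − 6.45×1 = 4.19 V > V_CE(sat), so the active-region assumption holds.

active; I_C ≈ 6.4 mA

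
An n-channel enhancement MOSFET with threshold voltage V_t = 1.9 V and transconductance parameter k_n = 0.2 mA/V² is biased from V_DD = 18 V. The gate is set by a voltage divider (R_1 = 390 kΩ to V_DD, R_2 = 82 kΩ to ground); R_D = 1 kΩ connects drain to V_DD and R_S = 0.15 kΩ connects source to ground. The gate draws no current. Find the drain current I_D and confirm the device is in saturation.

I_D ≈ 0.15 mA

V_G = V_DD·R_2/(R_1+R_2) = 18×82/472 = 3.13 V.
Assume saturation: I_D = (k_n/2)(V_GS − V_t)² with V_GS = V_G − I_D·R_S = 3.13 − 0.15·I_D.
Substituting gives 0.00225·I_D² − 1.04·I_D + 0.151 = 0, with roots I_D = 0.145 or 461 mA.
The root I_D = 461 mA gives V_GS = -66 V ≤ V_t, so take I_D = 0.145 mA.
Then V_GS = 3.11 V and V_DS = V_DD − I_D(R_D+R_S) = 18 − 0.145×1.15 = 17.8 V.
Saturation requires V_DS ≥ V_GS − V_t = 1.21 V; 17.8 ≥ 1.21 ✓.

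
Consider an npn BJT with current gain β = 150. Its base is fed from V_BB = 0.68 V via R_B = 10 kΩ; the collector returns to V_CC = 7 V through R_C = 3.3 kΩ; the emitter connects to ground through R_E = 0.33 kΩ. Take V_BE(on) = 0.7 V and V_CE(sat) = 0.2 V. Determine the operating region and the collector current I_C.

cutoff; I_C ≈ 0

V_BB = 0.68 V ≤ V_BE(on) = 0.7 V, so the base-emitter junction is not forward biased.
The transistor is in cutoff: I_B = I_C = 0.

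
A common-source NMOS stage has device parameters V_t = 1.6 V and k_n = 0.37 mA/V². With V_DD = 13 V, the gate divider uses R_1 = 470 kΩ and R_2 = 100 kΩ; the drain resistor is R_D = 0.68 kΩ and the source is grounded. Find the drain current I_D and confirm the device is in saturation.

V_G = V_DD·R_2/(R_1+R_2) = 13×100/570 = 2.28 V. With the source grounded, V_GS = V_G = 2.28 V.
Assume saturation: I_D = (k_n/2)(V_GS − V_t)² = (0.37/2)×(2.28 − 1.6)² = 0.185×0.681² = 0.0857 mA.
V_DS = V_DD − I_D·R_D = 13 − 0.0857×0.68 = 12.9 V.
Saturation requires V_DS ≥ V_GS − V_t = 0.681 V; 12.9 ≥ 0.681 ✓.

I_D ≈ 0.086 mA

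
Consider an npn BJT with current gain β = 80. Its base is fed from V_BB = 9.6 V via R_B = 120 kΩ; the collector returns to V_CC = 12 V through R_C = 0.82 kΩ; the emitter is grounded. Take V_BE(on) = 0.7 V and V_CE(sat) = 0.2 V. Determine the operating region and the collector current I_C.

Assume active. Base-emitter loop: I_B = (V_BB − V_BE)/R_B = (9.6 − 0.7)/120 = 0.0742 mA.
I_C = β·I_B = 80×0.0742 = 5.93 mA.
V_CE = V_CC − I_C·R_C = 12 − 5.93×0.82 = 7.13 V > V_CE(sat), so the active-region assumption holds.

active; I_C ≈ 5.9 mA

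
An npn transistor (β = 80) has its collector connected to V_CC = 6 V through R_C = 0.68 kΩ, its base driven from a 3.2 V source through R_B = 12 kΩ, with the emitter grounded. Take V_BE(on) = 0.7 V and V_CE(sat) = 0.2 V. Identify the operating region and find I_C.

saturation; I_C ≈ 8.5 mA

Assume active: I_B = (3.2 − 0.7)/12 = 0.208 mA, giving I_C = β·I_B = 16.7 mA.
But then V_CE = 6 − 16.7×0.68 = -5.33 V < V_CE(sat) = 0.2 V — impossible in the active region.
So the transistor is saturated. With V_CE = 0.2 V, I_C = (V_CC − 0.2)/R_C = 5.8/0.68 = 8.53 mA.
Check: β·I_B = 16.7 mA > I_C = 8.53 mA, confirming saturation.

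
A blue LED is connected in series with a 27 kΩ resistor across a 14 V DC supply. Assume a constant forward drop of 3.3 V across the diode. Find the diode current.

KVL around the loop: 14 = V_D + I·R = 3.3 + I × 27 kΩ.
So I = (14 − 3.3) / 27 kΩ = 10.7 / 27 = 0.396 mA.

I ≈ 0.4 mA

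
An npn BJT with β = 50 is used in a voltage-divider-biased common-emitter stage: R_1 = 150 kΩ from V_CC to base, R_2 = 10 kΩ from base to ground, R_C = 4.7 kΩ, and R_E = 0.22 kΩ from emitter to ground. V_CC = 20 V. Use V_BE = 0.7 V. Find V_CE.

V_CE ≈ 13 V

Thevenize the base divider: V_Th = V_CC·R_2/(R_1+R_2) = 20×10/160 = 1.25 V, R_Th = R_1‖R_2 = 9.38 kΩ.
Base-emitter loop: V_Th = I_B·R_Th + V_BE + (β+1)I_B·R_E, so I_B = (1.25 − 0.7) / (9.38 + 51×0.22) = 0.0267 mA.
I_C = β·I_B = 50×0.0267 = 1.34 mA, and I_E = (β+1)I_B = 1.36 mA.
V_CE = V_CC − I_C·R_C − I_E·R_E = 20 − 1.34×4.7 − 1.36×0.22 = 13.4 V.
V_CE = 13.4 V > 0.2 V confirms active-region operation.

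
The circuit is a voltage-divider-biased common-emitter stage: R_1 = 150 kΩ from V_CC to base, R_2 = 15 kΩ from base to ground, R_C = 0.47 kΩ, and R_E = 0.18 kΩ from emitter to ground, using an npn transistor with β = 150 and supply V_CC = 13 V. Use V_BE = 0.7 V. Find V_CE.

Thevenize the base divider: V_Th = V_CC·R_2/(R_1+R_2) = 13×15/165 = 1.18 V, R_Th = R_1‖R_2 = 13.6 kΩ.
Base-emitter loop: V_Th = I_B·R_Th + V_BE + (β+1)I_B·R_E, so I_B = (1.18 − 0.7) / (13.6 + 151×0.18) = 0.0118 mA.
I_C = β·I_B = 150×0.0118 = 1.77 mA, and I_E = (β+1)I_B = 1.78 mA.
V_CE = V_CC − I_C·R_C − I_E·R_E = 13 − 1.77×0.47 − 1.78×0.18 = 11.8 V.
V_CE = 11.8 V > 0.2 V confirms active-region operation.

V_CE ≈ 12 V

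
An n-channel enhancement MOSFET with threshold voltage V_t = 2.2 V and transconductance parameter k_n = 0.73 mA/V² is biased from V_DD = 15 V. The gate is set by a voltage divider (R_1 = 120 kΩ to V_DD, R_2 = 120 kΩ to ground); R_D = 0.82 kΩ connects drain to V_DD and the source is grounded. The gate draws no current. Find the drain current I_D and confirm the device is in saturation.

V_G = V_DD·R_2/(R_1+R_2) = 15×120/240 = 7.5 V. With the source grounded, V_GS = V_G = 7.5 V.
Assume saturation: I_D = (k_n/2)(V_GS − V_t)² = (0.73/2)×(7.5 − 2.2)² = 0.365×5.3² = 10.3 mA.
V_DS = V_DD − I_D·R_D = 15 − 10.3×0.82 = 6.59 V.
Saturation requires V_DS ≥ V_GS − V_t = 5.3 V; 6.59 ≥ 5.3 ✓.

I_D ≈ 10 mA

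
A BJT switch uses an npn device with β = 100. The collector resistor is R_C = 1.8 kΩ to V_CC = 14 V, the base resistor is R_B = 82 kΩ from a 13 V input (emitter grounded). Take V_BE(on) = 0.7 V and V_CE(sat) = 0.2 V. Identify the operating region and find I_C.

saturation; I_C ≈ 7.7 mA

Assume active: I_B = (13 − 0.7)/82 = 0.15 mA, giving I_C = β·I_B = 15 mA.
But then V_CE = 14 − 15×1.8 = -13 V < V_CE(sat) = 0.2 V — impossible in the active region.
So the transistor is saturated. With V_CE = 0.2 V, I_C = (V_CC − 0.2)/R_C = 13.8/1.8 = 7.67 mA.
Check: β·I_B = 15 mA > I_C = 7.67 mA, confirming saturation.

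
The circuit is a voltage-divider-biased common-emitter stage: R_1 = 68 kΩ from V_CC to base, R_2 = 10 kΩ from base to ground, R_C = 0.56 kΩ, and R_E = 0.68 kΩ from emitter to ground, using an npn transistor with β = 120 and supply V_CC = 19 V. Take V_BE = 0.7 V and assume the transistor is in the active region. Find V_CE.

Thevenize the base divider: V_Th = V_CC·R_2/(R_1+R_2) = 19×10/78 = 2.44 V, R_Th = R_1‖R_2 = 8.72 kΩ.
Base-emitter loop: V_Th = I_B·R_Th + V_BE + (β+1)I_B·R_E, so I_B = (2.44 − 0.7) / (8.72 + 121×0.68) = 0.0191 mA.
I_C = β·I_B = 120×0.0191 = 2.29 mA, and I_E = (β+1)I_B = 2.31 mA.
V_CE = V_CC − I_C·R_C − I_E·R_E = 19 − 2.29×0.56 − 2.31×0.68 = 16.1 V.
V_CE = 16.1 V > 0.2 V confirms active-region operation.

V_CE ≈ 16 V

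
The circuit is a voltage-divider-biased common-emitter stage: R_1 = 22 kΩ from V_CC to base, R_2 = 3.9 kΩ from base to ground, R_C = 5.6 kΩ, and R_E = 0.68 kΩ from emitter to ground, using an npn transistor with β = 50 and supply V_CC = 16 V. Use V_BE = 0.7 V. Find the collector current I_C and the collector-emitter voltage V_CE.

Thevenize the base divider: V_Th = V_CC·R_2/(R_1+R_2) = 16×3.9/25.9 = 2.41 V, R_Th = R_1‖R_2 = 3.31 kΩ.
Base-emitter loop: V_Th = I_B·R_Th + V_BE + (β+1)I_B·R_E, so I_B = (2.41 − 0.7) / (3.31 + 51×0.68) = 0.045 mA.
I_C = β·I_B = 50×0.045 = 2.25 mA, and I_E = (β+1)I_B = 2.29 mA.
V_CE = V_CC − I_C·R_C − I_E·R_E = 16 − 2.25×5.6 − 2.29×0.68 = 1.84 V.
V_CE = 1.84 V > 0.2 V confirms active-region operation.

I_C ≈ 2.2 mA, V_CE ≈ 1.8 V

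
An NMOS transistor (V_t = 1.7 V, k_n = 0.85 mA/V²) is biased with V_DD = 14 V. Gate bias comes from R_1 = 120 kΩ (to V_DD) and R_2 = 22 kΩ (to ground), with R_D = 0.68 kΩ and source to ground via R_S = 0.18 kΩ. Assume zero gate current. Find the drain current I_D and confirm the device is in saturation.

I_D ≈ 0.087 mA

V_G = V_DD·R_2/(R_1+R_2) = 14×22/142 = 2.17 V.
Assume saturation: I_D = (k_n/2)(V_GS − V_t)² with V_GS = V_G − I_D·R_S = 2.17 − 0.18·I_D.
Substituting gives 0.0138·I_D² − 1.07·I_D + 0.0935 = 0, with roots I_D = 0.0873 or 77.7 mA.
The root I_D = 77.7 mA gives V_GS = -11.8 V ≤ V_t, so take I_D = 0.0873 mA.
Then V_GS = 2.15 V and V_DS = V_DD − I_D(R_D+R_S) = 14 − 0.0873×0.86 = 13.9 V.
Saturation requires V_DS ≥ V_GS − V_t = 0.453 V; 13.9 ≥ 0.453 ✓.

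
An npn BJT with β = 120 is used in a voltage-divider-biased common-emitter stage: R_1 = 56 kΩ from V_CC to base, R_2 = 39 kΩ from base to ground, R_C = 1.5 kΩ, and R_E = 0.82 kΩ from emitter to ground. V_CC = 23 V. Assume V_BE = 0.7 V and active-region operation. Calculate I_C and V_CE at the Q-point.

Thevenize the base divider: V_Th = V_CC·R_2/(R_1+R_2) = 23×39/95 = 9.44 V, R_Th = R_1‖R_2 = 23 kΩ.
Base-emitter loop: V_Th = I_B·R_Th + V_BE + (β+1)I_B·R_E, so I_B = (9.44 − 0.7) / (23 + 121×0.82) = 0.0715 mA.
I_C = β·I_B = 120×0.0715 = 8.58 mA, and I_E = (β+1)I_B = 8.66 mA.
V_CE = V_CC − I_C·R_C − I_E·R_E = 23 − 8.58×1.5 − 8.66×0.82 = 3.03 V.
V_CE = 3.03 V > 0.2 V confirms active-region operation.

I_C ≈ 8.6 mA, V_CE ≈ 3 V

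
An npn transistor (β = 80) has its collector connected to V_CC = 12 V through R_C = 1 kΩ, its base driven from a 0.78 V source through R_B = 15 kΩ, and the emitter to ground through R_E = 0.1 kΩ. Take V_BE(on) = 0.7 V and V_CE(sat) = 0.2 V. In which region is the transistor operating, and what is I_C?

Assume active. Base-emitter loop: I_B = (V_BB − V_BE)/(R_B + (β+1)R_E) = (0.78 − 0.7)/(15 + 81×0.1) = 0.00346 mA.
I_C = β·I_B = 80×0.00346 = 0.277 mA.
V_CE = V_CC − I_C·R_C − I_E·R_E = 12 − 0.277×1 − 0.281×0.1 = 11.7 V > V_CE(sat), so the active-region assumption holds.

active; I_C ≈ 0.28 mA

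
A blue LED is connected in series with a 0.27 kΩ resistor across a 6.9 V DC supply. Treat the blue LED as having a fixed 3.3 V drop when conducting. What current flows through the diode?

I ≈ 13 mA

KVL around the loop: 6.9 = V_D + I·R = 3.3 + I × 0.27 kΩ.
So I = (6.9 − 3.3) / 0.27 kΩ = 3.6 / 0.27 = 13.3 mA.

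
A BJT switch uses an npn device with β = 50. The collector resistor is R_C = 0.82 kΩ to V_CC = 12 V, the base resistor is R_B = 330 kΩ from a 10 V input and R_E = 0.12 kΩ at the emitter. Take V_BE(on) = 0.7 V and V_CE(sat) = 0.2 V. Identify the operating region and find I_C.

Assume active. Base-emitter loop: I_B = (V_BB − V_BE)/(R_B + (β+1)R_E) = (10 − 0.7)/(330 + 51×0.12) = 0.0277 mA.
I_C = β·I_B = 50×0.0277 = 1.38 mA.
V_CE = V_CC − I_C·R_C − I_E·R_E = 12 − 1.38×0.82 − 1.41×0.12 = 10.7 V > V_CE(sat), so the active-region assumption holds.

active; I_C ≈ 1.4 mA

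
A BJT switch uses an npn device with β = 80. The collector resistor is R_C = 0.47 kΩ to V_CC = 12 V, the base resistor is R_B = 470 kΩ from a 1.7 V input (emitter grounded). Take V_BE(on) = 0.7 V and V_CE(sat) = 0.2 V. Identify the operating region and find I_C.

active; I_C ≈ 0.17 mA

Assume active. Base-emitter loop: I_B = (V_BB − V_BE)/R_B = (1.7 − 0.7)/470 = 0.00213 mA.
I_C = β·I_B = 80×0.00213 = 0.17 mA.
V_CE = V_CC − I_C·R_C = 12 − 0.17×0.47 = 11.9 V > V_CE(sat), so the active-region assumption holds.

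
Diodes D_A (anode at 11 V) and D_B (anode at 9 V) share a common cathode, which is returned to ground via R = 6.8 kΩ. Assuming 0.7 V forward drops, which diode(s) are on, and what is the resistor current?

Assume both conduct. Then node N would need to be at both 11−0.7 = 10.3 V and 9−0.7 = 8.3 V, which is impossible.
Assume only D_A conducts: V_N = 11 − 0.7 = 10.3 V, so I_R = 10.3/6.8 = 1.51 mA.
Check D_B: its anode-to-cathode voltage is 9 − 10.3 = -1.3 V < 0.7 V, so it is off. The assumption is consistent.

Only D_A conducts; I_R ≈ 1.5 mA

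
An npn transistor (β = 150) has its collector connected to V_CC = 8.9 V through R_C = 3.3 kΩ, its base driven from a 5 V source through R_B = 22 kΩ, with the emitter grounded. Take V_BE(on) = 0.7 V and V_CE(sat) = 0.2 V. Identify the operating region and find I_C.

Assume active: I_B = (5 − 0.7)/22 = 0.195 mA, giving I_C = β·I_B = 29.3 mA.
But then V_CE = 8.9 − 29.3×3.3 = -87.8 V < V_CE(sat) = 0.2 V — impossible in the active region.
So the transistor is saturated. With V_CE = 0.2 V, I_C = (V_CC − 0.2)/R_C = 8.7/3.3 = 2.64 mA.
Check: β·I_B = 29.3 mA > I_C = 2.64 mA, confirming saturation.

saturation; I_C ≈ 2.6 mA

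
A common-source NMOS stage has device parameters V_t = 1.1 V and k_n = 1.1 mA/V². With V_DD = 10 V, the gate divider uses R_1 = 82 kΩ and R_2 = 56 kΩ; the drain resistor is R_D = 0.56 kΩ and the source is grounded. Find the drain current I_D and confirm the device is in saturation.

I_D ≈ 4.8 mA

V_G = V_DD·R_2/(R_1+R_2) = 10×56/138 = 4.06 V. With the source grounded, V_GS = V_G = 4.06 V.
Assume saturation: I_D = (k_n/2)(V_GS − V_t)² = (1.1/2)×(4.06 − 1.1)² = 0.55×2.96² = 4.81 mA.
V_DS = V_DD − I_D·R_D = 10 − 4.81×0.56 = 7.31 V.
Saturation requires V_DS ≥ V_GS − V_t = 2.96 V; 7.31 ≥ 2.96 ✓.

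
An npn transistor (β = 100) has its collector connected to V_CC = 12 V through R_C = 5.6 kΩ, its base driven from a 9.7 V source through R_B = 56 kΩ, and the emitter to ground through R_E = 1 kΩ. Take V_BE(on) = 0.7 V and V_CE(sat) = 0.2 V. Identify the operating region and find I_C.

saturation; I_C ≈ 1.8 mA

Assume active: I_B = (9.7 − 0.7)/(56 + 101×1) = 0.0573 mA, I_C = β·I_B = 5.73 mA.
Then V_CE = 12 − 5.73×5.6 − 5.79×1 = -25.9 V < 0.2 V — the active assumption fails.
Re-solve with V_CE = 0.2 V. KCL at the emitter: V_E/R_E = (V_BB−0.7−V_E)/R_B + (V_CC−0.2−V_E)/R_C, giving V_E = 1.9 V.
I_C = (V_CC − 0.2 − V_E)/R_C = (11.8 − 1.9)/5.6 = 1.77 mA.
Check: I_B = (9 − 1.9)/56 = 0.127 mA, and β·I_B = 12.7 mA > I_C, confirming saturation.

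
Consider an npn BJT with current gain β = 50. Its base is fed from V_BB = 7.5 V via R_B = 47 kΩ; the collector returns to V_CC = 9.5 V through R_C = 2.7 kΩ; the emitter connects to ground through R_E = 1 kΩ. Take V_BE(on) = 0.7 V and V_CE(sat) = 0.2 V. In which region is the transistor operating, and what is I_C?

saturation; I_C ≈ 2.5 mA

Assume active: I_B = (7.5 − 0.7)/(47 + 51×1) = 0.0694 mA, I_C = β·I_B = 3.47 mA.
Then V_CE = 9.5 − 3.47×2.7 − 3.54×1 = -3.41 V < 0.2 V — the active assumption fails.
Re-solve with V_CE = 0.2 V. KCL at the emitter: V_E/R_E = (V_BB−0.7−V_E)/R_B + (V_CC−0.2−V_E)/R_C, giving V_E = 2.58 V.
I_C = (V_CC − 0.2 − V_E)/R_C = (9.3 − 2.58)/2.7 = 2.49 mA.
Check: I_B = (6.8 − 2.58)/47 = 0.0898 mA, and β·I_B = 4.49 mA > I_C, confirming saturation.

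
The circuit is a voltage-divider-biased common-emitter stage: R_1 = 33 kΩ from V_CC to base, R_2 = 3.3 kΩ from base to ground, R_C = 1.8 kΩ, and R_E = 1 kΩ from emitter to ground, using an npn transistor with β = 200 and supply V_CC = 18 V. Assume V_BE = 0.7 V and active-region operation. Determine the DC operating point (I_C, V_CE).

Thevenize the base divider: V_Th = V_CC·R_2/(R_1+R_2) = 18×3.3/36.3 = 1.64 V, R_Th = R_1‖R_2 = 3 kΩ.
Base-emitter loop: V_Th = I_B·R_Th + V_BE + (β+1)I_B·R_E, so I_B = (1.64 − 0.7) / (3 + 201×1) = 0.00459 mA.
I_C = β·I_B = 200×0.00459 = 0.918 mA, and I_E = (β+1)I_B = 0.923 mA.
V_CE = V_CC − I_C·R_C − I_E·R_E = 18 − 0.918×1.8 − 0.923×1 = 15.4 V.
V_CE = 15.4 V > 0.2 V confirms active-region operation.

I_C ≈ 0.92 mA, V_CE ≈ 15 V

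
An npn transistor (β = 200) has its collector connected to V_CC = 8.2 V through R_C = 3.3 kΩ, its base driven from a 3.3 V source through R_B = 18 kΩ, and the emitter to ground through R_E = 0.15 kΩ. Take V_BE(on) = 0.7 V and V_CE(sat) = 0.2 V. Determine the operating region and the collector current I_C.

saturation; I_C ≈ 2.3 mA

Assume active: I_B = (3.3 − 0.7)/(18 + 201×0.15) = 0.054 mA, I_C = β·I_B = 10.8 mA.
Then V_CE = 8.2 − 10.8×3.3 − 10.9×0.15 = -29.1 V < 0.2 V — the active assumption fails.
Re-solve with V_CE = 0.2 V. KCL at the emitter: V_E/R_E = (V_BB−0.7−V_E)/R_B + (V_CC−0.2−V_E)/R_C, giving V_E = 0.366 V.
I_C = (V_CC − 0.2 − V_E)/R_C = (8 − 0.366)/3.3 = 2.31 mA.
Check: I_B = (2.6 − 0.366)/18 = 0.124 mA, and β·I_B = 24.8 mA > I_C, confirming saturation.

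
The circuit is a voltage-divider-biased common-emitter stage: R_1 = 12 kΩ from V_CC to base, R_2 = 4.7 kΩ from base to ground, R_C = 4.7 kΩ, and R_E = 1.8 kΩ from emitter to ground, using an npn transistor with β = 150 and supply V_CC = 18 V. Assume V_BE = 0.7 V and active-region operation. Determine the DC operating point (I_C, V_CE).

Thevenize the base divider: V_Th = V_CC·R_2/(R_1+R_2) = 18×4.7/16.7 = 5.07 V, R_Th = R_1‖R_2 = 3.38 kΩ.
Base-emitter loop: V_Th = I_B·R_Th + V_BE + (β+1)I_B·R_E, so I_B = (5.07 − 0.7) / (3.38 + 151×1.8) = 0.0159 mA.
I_C = β·I_B = 150×0.0159 = 2.38 mA, and I_E = (β+1)I_B = 2.4 mA.
V_CE = V_CC − I_C·R_C − I_E·R_E = 18 − 2.38×4.7 − 2.4×1.8 = 2.5 V.
V_CE = 2.5 V > 0.2 V confirms active-region operation.

I_C ≈ 2.4 mA, V_CE ≈ 2.5 V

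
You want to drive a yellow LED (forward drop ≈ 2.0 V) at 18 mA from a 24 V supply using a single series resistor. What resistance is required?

The resistor drops V_S − V_D = 24 − 2.0 = 22 V at 18 mA.
R = 22 V / 18 mA = 1.22 kΩ.

R ≈ 1.2 kΩ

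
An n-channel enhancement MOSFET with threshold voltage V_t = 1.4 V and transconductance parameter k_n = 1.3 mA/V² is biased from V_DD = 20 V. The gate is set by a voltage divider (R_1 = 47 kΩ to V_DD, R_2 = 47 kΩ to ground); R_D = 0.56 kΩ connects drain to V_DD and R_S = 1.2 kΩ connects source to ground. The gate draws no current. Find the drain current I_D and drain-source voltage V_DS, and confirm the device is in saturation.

V_G = V_DD·R_2/(R_1+R_2) = 20×47/94 = 10 V.
Assume saturation: I_D = (k_n/2)(V_GS − V_t)² with V_GS = V_G − I_D·R_S = 10 − 1.2·I_D.
Substituting gives 0.936·I_D² − 14.4·I_D + 48.1 = 0, with roots I_D = 4.88 or 10.5 mA.
The root I_D = 10.5 mA gives V_GS = -2.62 V ≤ V_t, so take I_D = 4.88 mA.
Then V_GS = 4.14 V and V_DS = V_DD − I_D(R_D+R_S) = 20 − 4.88×1.76 = 11.4 V.
Saturation requires V_DS ≥ V_GS − V_t = 2.74 V; 11.4 ≥ 2.74 ✓.

I_D ≈ 4.9 mA, V_DS ≈ 11 V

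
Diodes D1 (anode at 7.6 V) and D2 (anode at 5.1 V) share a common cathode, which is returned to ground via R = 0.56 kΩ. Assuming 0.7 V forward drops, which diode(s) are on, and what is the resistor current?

Assume both conduct. Then node N would need to be at both 7.6−0.7 = 6.9 V and 5.1−0.7 = 4.4 V, which is impossible.
Assume only D1 conducts: V_N = 7.6 − 0.7 = 6.9 V, so I_R = 6.9/0.56 = 12.3 mA.
Check D2: its anode-to-cathode voltage is 5.1 − 6.9 = -1.8 V < 0.7 V, so it is off. The assumption is consistent.

Only D1 conducts; I_R ≈ 12 mA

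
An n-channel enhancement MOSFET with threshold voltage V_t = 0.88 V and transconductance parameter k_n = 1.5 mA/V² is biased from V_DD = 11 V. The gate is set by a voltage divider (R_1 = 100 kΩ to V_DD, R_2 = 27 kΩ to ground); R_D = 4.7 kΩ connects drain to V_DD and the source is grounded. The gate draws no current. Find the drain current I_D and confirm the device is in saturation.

V_G = V_DD·R_2/(R_1+R_2) = 11×27/127 = 2.34 V. With the source grounded, V_GS = V_G = 2.34 V.
Assume saturation: I_D = (k_n/2)(V_GS − V_t)² = (1.5/2)×(2.34 − 0.88)² = 0.75×1.46² = 1.6 mA.
V_DS = V_DD − I_D·R_D = 11 − 1.6×4.7 = 3.5 V.
Saturation requires V_DS ≥ V_GS − V_t = 1.46 V; 3.5 ≥ 1.46 ✓.

I_D ≈ 1.6 mA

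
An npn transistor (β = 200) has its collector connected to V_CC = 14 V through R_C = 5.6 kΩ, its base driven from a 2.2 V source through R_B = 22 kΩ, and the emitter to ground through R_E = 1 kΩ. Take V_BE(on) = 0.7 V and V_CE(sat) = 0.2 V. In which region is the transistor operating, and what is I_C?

active; I_C ≈ 1.3 mA

Assume active. Base-emitter loop: I_B = (V_BB − V_BE)/(R_B + (β+1)R_E) = (2.2 − 0.7)/(22 + 201×1) = 0.00673 mA.
I_C = β·I_B = 200×0.00673 = 1.35 mA.
V_CE = V_CC − I_C·R_C − I_E·R_E = 14 − 1.35×5.6 − 1.35×1 = 5.11 V > V_CE(sat), so the active-region assumption holds.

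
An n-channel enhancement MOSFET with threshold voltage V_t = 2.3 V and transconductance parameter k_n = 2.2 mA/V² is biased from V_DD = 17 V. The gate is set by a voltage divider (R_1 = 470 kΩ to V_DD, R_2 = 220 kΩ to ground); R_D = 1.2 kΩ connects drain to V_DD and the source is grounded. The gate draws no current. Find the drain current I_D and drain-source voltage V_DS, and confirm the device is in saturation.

V_G = V_DD·R_2/(R_1+R_2) = 17×220/690 = 5.42 V. With the source grounded, V_GS = V_G = 5.42 V.
Assume saturation: I_D = (k_n/2)(V_GS − V_t)² = (2.2/2)×(5.42 − 2.3)² = 1.1×3.12² = 10.7 mA.
V_DS = V_DD − I_D·R_D = 17 − 10.7×1.2 = 4.15 V.
Saturation requires V_DS ≥ V_GS − V_t = 3.12 V; 4.15 ≥ 3.12 ✓.

I_D ≈ 11 mA, V_DS ≈ 4.1 V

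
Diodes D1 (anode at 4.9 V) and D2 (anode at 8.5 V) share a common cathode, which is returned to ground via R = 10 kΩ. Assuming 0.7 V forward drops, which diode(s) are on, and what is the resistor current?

Only D2 conducts; I_R ≈ 0.78 mA

Assume both conduct. Then node N would need to be at both 4.9−0.7 = 4.2 V and 8.5−0.7 = 7.8 V, which is impossible.
Assume only D2 conducts: V_N = 8.5 − 0.7 = 7.8 V, so I_R = 7.8/10 = 0.78 mA.
Check D1: its anode-to-cathode voltage is 4.9 − 7.8 = -2.9 V < 0.7 V, so it is off. The assumption is consistent.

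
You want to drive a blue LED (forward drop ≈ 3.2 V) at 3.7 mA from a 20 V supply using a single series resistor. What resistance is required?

R ≈ 4.5 kΩ

The resistor drops V_S − V_D = 20 − 3.2 = 16.8 V at 3.7 mA.
R = 16.8 V / 3.7 mA = 4.54 kΩ.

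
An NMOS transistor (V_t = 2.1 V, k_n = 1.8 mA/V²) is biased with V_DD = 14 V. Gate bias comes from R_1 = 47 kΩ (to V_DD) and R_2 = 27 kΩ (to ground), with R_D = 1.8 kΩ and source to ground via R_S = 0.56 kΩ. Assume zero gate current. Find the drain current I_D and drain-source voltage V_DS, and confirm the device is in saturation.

V_G = V_DD·R_2/(R_1+R_2) = 14×27/74 = 5.11 V.
Assume saturation: I_D = (k_n/2)(V_GS − V_t)² with V_GS = V_G − I_D·R_S = 5.11 − 0.56·I_D.
Substituting gives 0.282·I_D² − 4.03·I_D + 8.14 = 0, with roots I_D = 2.43 or 11.9 mA.
The root I_D = 11.9 mA gives V_GS = -1.53 V ≤ V_t, so take I_D = 2.43 mA.
Then V_GS = 3.74 V and V_DS = V_DD − I_D(R_D+R_S) = 14 − 2.43×2.36 = 8.25 V.
Saturation requires V_DS ≥ V_GS − V_t = 1.64 V; 8.25 ≥ 1.64 ✓.

I_D ≈ 2.4 mA, V_DS ≈ 8.3 V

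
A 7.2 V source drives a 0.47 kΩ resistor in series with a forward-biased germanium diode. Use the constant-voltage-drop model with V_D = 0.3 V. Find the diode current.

KVL around the loop: 7.2 = V_D + I·R = 0.3 + I × 0.47 kΩ.
So I = (7.2 − 0.3) / 0.47 kΩ = 6.9 / 0.47 = 14.7 mA.

I ≈ 15 mA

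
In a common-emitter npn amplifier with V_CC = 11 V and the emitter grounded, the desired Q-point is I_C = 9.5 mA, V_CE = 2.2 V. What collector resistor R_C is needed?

R_C ≈ 0.93 kΩ

Collector loop: V_CC = I_C·R_C + V_CE.
R_C = (V_CC − V_CE)/I_C = (11 − 2.2)/9.5 = 0.926 kΩ.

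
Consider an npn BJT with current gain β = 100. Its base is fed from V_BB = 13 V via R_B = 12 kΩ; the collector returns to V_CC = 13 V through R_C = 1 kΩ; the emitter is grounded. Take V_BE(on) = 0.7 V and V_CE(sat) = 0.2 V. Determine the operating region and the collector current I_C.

saturation; I_C ≈ 13 mA

Assume active: I_B = (13 − 0.7)/12 = 1.03 mA, giving I_C = β·I_B = 103 mA.
But then V_CE = 13 − 103×1 = -89.5 V < V_CE(sat) = 0.2 V — impossible in the active region.
So the transistor is saturated. With V_CE = 0.2 V, I_C = (V_CC − 0.2)/R_C = 12.8/1 = 12.8 mA.
Check: β·I_B = 103 mA > I_C = 12.8 mA, confirming saturation.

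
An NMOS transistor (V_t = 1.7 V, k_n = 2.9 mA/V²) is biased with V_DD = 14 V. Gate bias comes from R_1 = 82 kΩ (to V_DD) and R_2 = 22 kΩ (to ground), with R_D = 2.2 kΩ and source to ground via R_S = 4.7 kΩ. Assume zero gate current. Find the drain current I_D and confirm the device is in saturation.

I_D ≈ 0.19 mA

V_G = V_DD·R_2/(R_1+R_2) = 14×22/104 = 2.96 V.
Assume saturation: I_D = (k_n/2)(V_GS − V_t)² with V_GS = V_G − I_D·R_S = 2.96 − 4.7·I_D.
Substituting gives 32·I_D² − 18.2·I_D + 2.31 = 0, with roots I_D = 0.191 or 0.377 mA.
The root I_D = 0.377 mA gives V_GS = 1.19 V ≤ V_t, so take I_D = 0.191 mA.
Then V_GS = 2.06 V and V_DS = V_DD − I_D(R_D+R_S) = 14 − 0.191×6.9 = 12.7 V.
Saturation requires V_DS ≥ V_GS − V_t = 0.363 V; 12.7 ≥ 0.363 ✓.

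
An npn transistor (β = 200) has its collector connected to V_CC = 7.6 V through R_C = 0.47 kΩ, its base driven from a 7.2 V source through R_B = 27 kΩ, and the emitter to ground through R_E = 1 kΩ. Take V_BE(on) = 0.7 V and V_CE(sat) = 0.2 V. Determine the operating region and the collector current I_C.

Assume active: I_B = (7.2 − 0.7)/(27 + 201×1) = 0.0285 mA, I_C = β·I_B = 5.7 mA.
Then V_CE = 7.6 − 5.7×0.47 − 5.73×1 = -0.81 V < 0.2 V — the active assumption fails.
Re-solve with V_CE = 0.2 V. KCL at the emitter: V_E/R_E = (V_BB−0.7−V_E)/R_B + (V_CC−0.2−V_E)/R_C, giving V_E = 5.05 V.
I_C = (V_CC − 0.2 − V_E)/R_C = (7.4 − 5.05)/0.47 = 5 mA.
Check: I_B = (6.5 − 5.05)/27 = 0.0537 mA, and β·I_B = 10.7 mA > I_C, confirming saturation.

saturation; I_C ≈ 5 mA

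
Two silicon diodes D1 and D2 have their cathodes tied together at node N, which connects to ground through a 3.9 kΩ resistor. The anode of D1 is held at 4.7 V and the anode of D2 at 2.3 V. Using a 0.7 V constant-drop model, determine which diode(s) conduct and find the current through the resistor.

Assume both conduct. Then node N would need to be at both 4.7−0.7 = 4 V and 2.3−0.7 = 1.6 V, which is impossible.
Assume only D1 conducts: V_N = 4.7 − 0.7 = 4 V, so I_R = 4/3.9 = 1.03 mA.
Check D2: its anode-to-cathode voltage is 2.3 − 4 = -1.7 V < 0.7 V, so it is off. The assumption is consistent.

Only D1 conducts; I_R ≈ 1 mA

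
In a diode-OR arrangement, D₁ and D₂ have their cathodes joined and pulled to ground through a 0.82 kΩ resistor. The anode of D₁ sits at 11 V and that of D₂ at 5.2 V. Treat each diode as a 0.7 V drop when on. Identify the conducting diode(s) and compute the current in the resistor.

Only D₁ conducts; I_R ≈ 13 mA

Assume both conduct. Then node N would need to be at both 11−0.7 = 10.3 V and 5.2−0.7 = 4.5 V, which is impossible.
Assume only D₁ conducts: V_N = 11 − 0.7 = 10.3 V, so I_R = 10.3/0.82 = 12.6 mA.
Check D₂: its anode-to-cathode voltage is 5.2 − 10.3 = -5.1 V < 0.7 V, so it is off. The assumption is consistent.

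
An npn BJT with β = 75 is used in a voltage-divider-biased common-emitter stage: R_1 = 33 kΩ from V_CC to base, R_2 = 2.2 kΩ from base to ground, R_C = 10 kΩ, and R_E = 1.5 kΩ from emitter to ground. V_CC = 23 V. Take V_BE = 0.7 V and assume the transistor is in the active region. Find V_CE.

V_CE ≈ 18 V

Thevenize the base divider: V_Th = V_CC·R_2/(R_1+R_2) = 23×2.2/35.2 = 1.44 V, R_Th = R_1‖R_2 = 2.06 kΩ.
Base-emitter loop: V_Th = I_B·R_Th + V_BE + (β+1)I_B·R_E, so I_B = (1.44 − 0.7) / (2.06 + 76×1.5) = 0.00635 mA.
I_C = β·I_B = 75×0.00635 = 0.477 mA, and I_E = (β+1)I_B = 0.483 mA.
V_CE = V_CC − I_C·R_C − I_E·R_E = 23 − 0.477×10 − 0.483×1.5 = 17.5 V.
V_CE = 17.5 V > 0.2 V confirms active-region operation.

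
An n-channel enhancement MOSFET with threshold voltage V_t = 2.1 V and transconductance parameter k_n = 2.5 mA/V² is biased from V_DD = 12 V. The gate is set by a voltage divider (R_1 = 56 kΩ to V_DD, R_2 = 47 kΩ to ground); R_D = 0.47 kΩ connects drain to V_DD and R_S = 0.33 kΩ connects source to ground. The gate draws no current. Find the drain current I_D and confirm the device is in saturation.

V_G = V_DD·R_2/(R_1+R_2) = 12×47/103 = 5.48 V.
Assume saturation: I_D = (k_n/2)(V_GS − V_t)² with V_GS = V_G − I_D·R_S = 5.48 − 0.33·I_D.
Substituting gives 0.136·I_D² − 3.78·I_D + 14.2 = 0, with roots I_D = 4.49 or 23.3 mA.
The root I_D = 23.3 mA gives V_GS = -2.22 V ≤ V_t, so take I_D = 4.49 mA.
Then V_GS = 3.99 V and V_DS = V_DD − I_D(R_D+R_S) = 12 − 4.49×0.8 = 8.41 V.
Saturation requires V_DS ≥ V_GS − V_t = 1.89 V; 8.41 ≥ 1.89 ✓.

I_D ≈ 4.5 mA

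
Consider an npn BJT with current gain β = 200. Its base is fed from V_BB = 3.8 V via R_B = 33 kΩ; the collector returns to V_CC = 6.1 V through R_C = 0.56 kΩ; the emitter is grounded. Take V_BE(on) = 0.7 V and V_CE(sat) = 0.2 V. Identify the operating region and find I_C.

saturation; I_C ≈ 11 mA

Assume active: I_B = (3.8 − 0.7)/33 = 0.0939 mA, giving I_C = β·I_B = 18.8 mA.
But then V_CE = 6.1 − 18.8×0.56 = -4.42 V < V_CE(sat) = 0.2 V — impossible in the active region.
So the transistor is saturated. With V_CE = 0.2 V, I_C = (V_CC − 0.2)/R_C = 5.9/0.56 = 10.5 mA.
Check: β·I_B = 18.8 mA > I_C = 10.5 mA, confirming saturation.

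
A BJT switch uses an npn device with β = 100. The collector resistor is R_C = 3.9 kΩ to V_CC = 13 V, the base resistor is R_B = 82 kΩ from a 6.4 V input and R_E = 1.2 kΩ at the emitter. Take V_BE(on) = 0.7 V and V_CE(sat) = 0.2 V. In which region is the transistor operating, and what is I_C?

Assume active: I_B = (6.4 − 0.7)/(82 + 101×1.2) = 0.0281 mA, I_C = β·I_B = 2.81 mA.
Then V_CE = 13 − 2.81×3.9 − 2.83×1.2 = -1.34 V < 0.2 V — the active assumption fails.
Re-solve with V_CE = 0.2 V. KCL at the emitter: V_E/R_E = (V_BB−0.7−V_E)/R_B + (V_CC−0.2−V_E)/R_C, giving V_E = 3.04 V.
I_C = (V_CC − 0.2 − V_E)/R_C = (12.8 − 3.04)/3.9 = 2.5 mA.
Check: I_B = (5.7 − 3.04)/82 = 0.0324 mA, and β·I_B = 3.24 mA > I_C, confirming saturation.

saturation; I_C ≈ 2.5 mA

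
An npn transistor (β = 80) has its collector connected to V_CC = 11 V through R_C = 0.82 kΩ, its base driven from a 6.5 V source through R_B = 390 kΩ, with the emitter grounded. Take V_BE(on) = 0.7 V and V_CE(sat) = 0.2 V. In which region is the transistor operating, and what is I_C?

Assume active. Base-emitter loop: I_B = (V_BB − V_BE)/R_B = (6.5 − 0.7)/390 = 0.0149 mA.
I_C = β·I_B = 80×0.0149 = 1.19 mA.
V_CE = V_CC − I_C·R_C = 11 − 1.19×0.82 = 10 V > V_CE(sat), so the active-region assumption holds.

active; I_C ≈ 1.2 mA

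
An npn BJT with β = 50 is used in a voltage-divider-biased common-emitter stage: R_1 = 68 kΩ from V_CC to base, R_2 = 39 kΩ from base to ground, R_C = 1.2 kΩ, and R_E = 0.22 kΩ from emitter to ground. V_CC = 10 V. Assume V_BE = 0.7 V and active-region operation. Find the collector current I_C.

Thevenize the base divider: V_Th = V_CC·R_2/(R_1+R_2) = 10×39/107 = 3.64 V, R_Th = R_1‖R_2 = 24.8 kΩ.
Base-emitter loop: V_Th = I_B·R_Th + V_BE + (β+1)I_B·R_E, so I_B = (3.64 − 0.7) / (24.8 + 51×0.22) = 0.0818 mA.
I_C = β·I_B = 50×0.0818 = 4.09 mA, and I_E = (β+1)I_B = 4.17 mA.
V_CE = V_CC − I_C·R_C − I_E·R_E = 10 − 4.09×1.2 − 4.17×0.22 = 4.17 V.
V_CE = 4.17 V > 0.2 V confirms active-region operation.

I_C ≈ 4.1 mA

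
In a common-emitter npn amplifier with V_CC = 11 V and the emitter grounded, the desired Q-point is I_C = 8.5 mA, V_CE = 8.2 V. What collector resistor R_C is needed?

R_C ≈ 0.33 kΩ

Collector loop: V_CC = I_C·R_C + V_CE.
R_C = (V_CC − V_CE)/I_C = (11 − 8.2)/8.5 = 0.329 kΩ.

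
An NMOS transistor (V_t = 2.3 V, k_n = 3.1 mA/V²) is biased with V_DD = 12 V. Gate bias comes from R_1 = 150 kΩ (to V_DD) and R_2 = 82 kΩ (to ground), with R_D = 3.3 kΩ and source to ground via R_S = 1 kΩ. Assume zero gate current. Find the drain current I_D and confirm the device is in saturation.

V_G = V_DD·R_2/(R_1+R_2) = 12×82/232 = 4.24 V.
Assume saturation: I_D = (k_n/2)(V_GS − V_t)² with V_GS = V_G − I_D·R_S = 4.24 − 1·I_D.
Substituting gives 1.55·I_D² − 7.02·I_D + 5.84 = 0, with roots I_D = 1.1 or 3.43 mA.
The root I_D = 3.43 mA gives V_GS = 0.813 V ≤ V_t, so take I_D = 1.1 mA.
Then V_GS = 3.14 V and V_DS = V_DD − I_D(R_D+R_S) = 12 − 1.1×4.3 = 7.27 V.
Saturation requires V_DS ≥ V_GS − V_t = 0.842 V; 7.27 ≥ 0.842 ✓.

I_D ≈ 1.1 mA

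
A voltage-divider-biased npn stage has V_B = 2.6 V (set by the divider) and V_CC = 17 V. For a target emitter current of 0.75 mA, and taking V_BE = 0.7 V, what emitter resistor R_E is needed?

V_E = V_B − V_BE = 2.6 − 0.7 = 1.9 V.
R_E = V_E / I_E = 1.9 / 0.75 = 2.53 kΩ.

R_E ≈ 2.5 kΩ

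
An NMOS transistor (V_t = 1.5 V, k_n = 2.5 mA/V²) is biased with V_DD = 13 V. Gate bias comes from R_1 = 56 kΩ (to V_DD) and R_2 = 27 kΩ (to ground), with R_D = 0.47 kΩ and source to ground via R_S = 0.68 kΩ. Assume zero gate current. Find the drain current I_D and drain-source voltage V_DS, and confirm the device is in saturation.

V_G = V_DD·R_2/(R_1+R_2) = 13×27/83 = 4.23 V.
Assume saturation: I_D = (k_n/2)(V_GS − V_t)² with V_GS = V_G − I_D·R_S = 4.23 − 0.68·I_D.
Substituting gives 0.578·I_D² − 5.64·I_D + 9.31 = 0, with roots I_D = 2.1 or 7.65 mA.
The root I_D = 7.65 mA gives V_GS = -0.974 V ≤ V_t, so take I_D = 2.1 mA.
Then V_GS = 2.8 V and V_DS = V_DD − I_D(R_D+R_S) = 13 − 2.1×1.15 = 10.6 V.
Saturation requires V_DS ≥ V_GS − V_t = 1.3 V; 10.6 ≥ 1.3 ✓.

I_D ≈ 2.1 mA, V_DS ≈ 11 V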